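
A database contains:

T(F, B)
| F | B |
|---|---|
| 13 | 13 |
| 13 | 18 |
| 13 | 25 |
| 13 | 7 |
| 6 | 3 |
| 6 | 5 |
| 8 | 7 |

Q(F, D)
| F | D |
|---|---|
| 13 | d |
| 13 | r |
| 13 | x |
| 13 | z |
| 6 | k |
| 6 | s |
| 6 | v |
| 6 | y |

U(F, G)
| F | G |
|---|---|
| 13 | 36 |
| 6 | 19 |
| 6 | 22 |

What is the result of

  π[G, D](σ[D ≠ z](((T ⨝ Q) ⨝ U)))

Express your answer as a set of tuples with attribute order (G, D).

{(19, k), (19, s), (19, v), (19, y), (22, k), (22, s), (22, v), (22, y), (36, d), (36, r), (36, x)}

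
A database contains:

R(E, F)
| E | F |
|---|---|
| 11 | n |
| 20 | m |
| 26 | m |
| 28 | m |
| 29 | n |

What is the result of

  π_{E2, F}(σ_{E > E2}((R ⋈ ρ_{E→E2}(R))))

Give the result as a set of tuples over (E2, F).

ρ[E→E2]: schema becomes (E2, F); tuples unchanged.
Joining R and ρ_{E→E2}(R) on F yields {(11, n, 11), (11, n, 29), (20, m, 20), (20, m, 26), (20, m, 28), (26, m, 20), (26, m, 26), (26, m, 28), (28, m, 20), (28, m, 26), (28, m, 28), (29, n, 11), (29, n, 29)}.
Filtering on E > E2 leaves {(26, m, 20), (28, m, 20), (28, m, 26), (29, n, 11)}.
π_{E2, F} gives {(11, n), (20, m), (26, m)} (1 duplicate(s) eliminated).

{(11, n), (20, m), (26, m)}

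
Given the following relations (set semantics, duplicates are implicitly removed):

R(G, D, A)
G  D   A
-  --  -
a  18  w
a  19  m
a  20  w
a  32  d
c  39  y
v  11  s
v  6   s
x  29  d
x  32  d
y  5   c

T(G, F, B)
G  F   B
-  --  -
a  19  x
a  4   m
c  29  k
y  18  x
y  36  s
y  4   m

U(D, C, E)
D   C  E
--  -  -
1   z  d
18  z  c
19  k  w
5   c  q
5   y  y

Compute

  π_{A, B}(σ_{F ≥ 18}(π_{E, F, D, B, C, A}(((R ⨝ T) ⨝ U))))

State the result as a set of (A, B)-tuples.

{(c, s), (c, x), (m, x), (w, x)}

R ⋈ T (natural join on G): {(a, 18, w, 19, x), (a, 18, w, 4, m), (a, 19, m, 19, x), (a, 19, m, 4, m), (a, 20, w, 19, x), (a, 20, w, 4, m), (a, 32, d, 19, x), (a, 32, d, 4, m), (c, 39, y, 29, k), (y, 5, c, 18, x), (y, 5, c, 36, s), (y, 5, c, 4, m)}
(R ⨝ T) ⋈ U (natural join on D): {(a, 18, w, 19, x, z, c), (a, 18, w, 4, m, z, c), (a, 19, m, 19, x, k, w), (a, 19, m, 4, m, k, w), (y, 5, c, 18, x, c, q), (y, 5, c, 18, x, y, y), (y, 5, c, 36, s, c, q), (y, 5, c, 36, s, y, y), (y, 5, c, 4, m, c, q), (y, 5, c, 4, m, y, y)}
π_{E, F, D, B, C, A} gives {(c, 19, 18, x, z, w), (c, 4, 18, m, z, w), (q, 18, 5, x, c, c), (q, 36, 5, s, c, c), (q, 4, 5, m, c, c), (w, 19, 19, x, k, m), (w, 4, 19, m, k, m), (y, 18, 5, x, y, c), (y, 36, 5, s, y, c), (y, 4, 5, m, y, c)}.
Selection F ≥ 18: {(c, 19, 18, x, z, w), (q, 18, 5, x, c, c), (q, 36, 5, s, c, c), (w, 19, 19, x, k, m), (y, 18, 5, x, y, c), (y, 36, 5, s, y, c)}
π_{A, B} gives {(c, s), (c, x), (m, x), (w, x)} (2 duplicate(s) eliminated).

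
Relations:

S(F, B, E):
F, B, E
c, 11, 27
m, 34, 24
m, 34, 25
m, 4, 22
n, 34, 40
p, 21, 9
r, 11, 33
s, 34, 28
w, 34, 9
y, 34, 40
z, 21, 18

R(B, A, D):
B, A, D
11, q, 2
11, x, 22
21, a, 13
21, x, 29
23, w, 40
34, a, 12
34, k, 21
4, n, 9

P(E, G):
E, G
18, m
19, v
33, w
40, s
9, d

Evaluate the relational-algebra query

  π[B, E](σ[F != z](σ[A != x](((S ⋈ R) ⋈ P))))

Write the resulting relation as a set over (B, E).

Joining S and R on B yields {(c, 11, 27, q, 2), (c, 11, 27, x, 22), (m, 34, 24, a, 12), (m, 34, 24, k, 21), (m, 34, 25, a, 12), (m, 34, 25, k, 21), (m, 4, 22, n, 9), (n, 34, 40, a, 12), (n, 34, 40, k, 21), (p, 21, 9, a, 13), (p, 21, 9, x, 29), (r, 11, 33, q, 2), (r, 11, 33, x, 22), (s, 34, 28, a, 12), (s, 34, 28, k, 21), (w, 34, 9, a, 12), (w, 34, 9, k, 21), (y, 34, 40, a, 12), (y, 34, 40, k, 21), (z, 21, 18, a, 13), (z, 21, 18, x, 29)}.
Joining (S ⋈ R) and P on E yields {(n, 34, 40, a, 12, s), (n, 34, 40, k, 21, s), (p, 21, 9, a, 13, d), (p, 21, 9, x, 29, d), (r, 11, 33, q, 2, w), (r, 11, 33, x, 22, w), (w, 34, 9, a, 12, d), (w, 34, 9, k, 21, d), (y, 34, 40, a, 12, s), (y, 34, 40, k, 21, s), (z, 21, 18, a, 13, m), (z, 21, 18, x, 29, m)}.
Apply σ_{A != x}; surviving tuples: {(n, 34, 40, a, 12, s), (n, 34, 40, k, 21, s), (p, 21, 9, a, 13, d), (r, 11, 33, q, 2, w), (w, 34, 9, a, 12, d), (w, 34, 9, k, 21, d), (y, 34, 40, a, 12, s), (y, 34, 40, k, 21, s), (z, 21, 18, a, 13, m)}
Apply σ_{F != z}; surviving tuples: {(n, 34, 40, a, 12, s), (n, 34, 40, k, 21, s), (p, 21, 9, a, 13, d), (r, 11, 33, q, 2, w), (w, 34, 9, a, 12, d), (w, 34, 9, k, 21, d), (y, 34, 40, a, 12, s), (y, 34, 40, k, 21, s)}
Keep only column(s) B, E (4 duplicate(s) eliminated): {(11, 33), (21, 9), (34, 40), (34, 9)}

{(11, 33), (21, 9), (34, 40), (34, 9)}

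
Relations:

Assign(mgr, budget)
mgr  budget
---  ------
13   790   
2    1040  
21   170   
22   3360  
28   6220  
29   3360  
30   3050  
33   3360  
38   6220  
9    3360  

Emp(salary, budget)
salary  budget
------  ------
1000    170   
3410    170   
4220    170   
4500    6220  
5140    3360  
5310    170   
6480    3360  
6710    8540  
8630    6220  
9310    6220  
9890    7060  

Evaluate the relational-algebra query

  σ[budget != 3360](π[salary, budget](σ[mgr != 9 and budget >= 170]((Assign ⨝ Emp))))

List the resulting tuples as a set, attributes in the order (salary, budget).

Assign ⋈ Emp (natural join on budget): {(21, 170, 1000), (21, 170, 3410), (21, 170, 4220), (21, 170, 5310), (22, 3360, 5140), (22, 3360, 6480), (28, 6220, 4500), (28, 6220, 8630), (28, 6220, 9310), (29, 3360, 5140), (29, 3360, 6480), (33, 3360, 5140), (33, 3360, 6480), (38, 6220, 4500), (38, 6220, 8630), (38, 6220, 9310), (9, 3360, 5140), (9, 3360, 6480)}
Filtering on mgr != 9 and budget >= 170 leaves {(21, 170, 1000), (21, 170, 3410), (21, 170, 4220), (21, 170, 5310), (22, 3360, 5140), (22, 3360, 6480), (28, 6220, 4500), (28, 6220, 8630), (28, 6220, 9310), (29, 3360, 5140), (29, 3360, 6480), (33, 3360, 5140), (33, 3360, 6480), (38, 6220, 4500), (38, 6220, 8630), (38, 6220, 9310)}.
Keep only column(s) salary, budget (7 duplicate(s) eliminated): {(1000, 170), (3410, 170), (4220, 170), (4500, 6220), (5140, 3360), (5310, 170), (6480, 3360), (8630, 6220), (9310, 6220)}
Filtering on budget != 3360 leaves {(1000, 170), (3410, 170), (4220, 170), (4500, 6220), (5310, 170), (8630, 6220), (9310, 6220)}.

{(1000, 170), (3410, 170), (4220, 170), (4500, 6220), (5310, 170), (8630, 6220), (9310, 6220)}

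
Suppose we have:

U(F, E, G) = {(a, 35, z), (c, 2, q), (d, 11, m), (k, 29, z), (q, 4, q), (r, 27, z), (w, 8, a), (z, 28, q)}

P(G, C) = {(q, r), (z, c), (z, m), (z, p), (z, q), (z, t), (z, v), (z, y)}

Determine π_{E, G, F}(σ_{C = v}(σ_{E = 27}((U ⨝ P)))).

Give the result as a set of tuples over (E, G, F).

Natural join on G: {(a, 35, z, c), (a, 35, z, m), (a, 35, z, p), (a, 35, z, q), (a, 35, z, t), (a, 35, z, v), (a, 35, z, y), (c, 2, q, r), (k, 29, z, c), (k, 29, z, m), (k, 29, z, p), (k, 29, z, q), (k, 29, z, t), (k, 29, z, v), (k, 29, z, y), (q, 4, q, r), (r, 27, z, c), (r, 27, z, m), (r, 27, z, p), (r, 27, z, q), (r, 27, z, t), (r, 27, z, v), (r, 27, z, y), (z, 28, q, r)}
Filtering on E = 27 leaves {(r, 27, z, c), (r, 27, z, m), (r, 27, z, p), (r, 27, z, q), (r, 27, z, t), (r, 27, z, v), (r, 27, z, y)}.
Filtering on C = v leaves {(r, 27, z, v)}.
π[E, G, F]: project onto (E, G, F) → {(27, z, r)}

{(27, z, r)}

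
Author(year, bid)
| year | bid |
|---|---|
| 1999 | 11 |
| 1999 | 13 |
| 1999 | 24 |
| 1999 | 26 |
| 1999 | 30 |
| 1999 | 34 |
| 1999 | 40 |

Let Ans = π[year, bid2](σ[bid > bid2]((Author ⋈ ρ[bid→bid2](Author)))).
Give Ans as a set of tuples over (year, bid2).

{(1999, 11), (1999, 13), (1999, 24), (1999, 26), (1999, 30), (1999, 34)}

ρ[bid→bid2]: schema becomes (year, bid2); tuples unchanged.
Author ⋈ ρ[bid→bid2](Author) (natural join on year): {(1999, 11, 11), (1999, 11, 13), (1999, 11, 24), (1999, 11, 26), (1999, 11, 30), (1999, 11, 34), (1999, 11, 40), (1999, 13, 11), (1999, 13, 13), (1999, 13, 24), (1999, 13, 26), (1999, 13, 30), (1999, 13, 34), (1999, 13, 40), (1999, 24, 11), (1999, 24, 13), (1999, 24, 24), (1999, 24, 26), (1999, 24, 30), (1999, 24, 34), (1999, 24, 40), (1999, 26, 11), (1999, 26, 13), (1999, 26, 24), (1999, 26, 26), (1999, 26, 30), (1999, 26, 34), (1999, 26, 40), (1999, 30, 11), (1999, 30, 13), (1999, 30, 24), (1999, 30, 26), (1999, 30, 30), (1999, 30, 34), (1999, 30, 40), (1999, 34, 11), (1999, 34, 13), (1999, 34, 24), (1999, 34, 26), (1999, 34, 30), (1999, 34, 34), (1999, 34, 40), (1999, 40, 11), (1999, 40, 13), (1999, 40, 24), (1999, 40, 26), (1999, 40, 30), (1999, 40, 34), (1999, 40, 40)}
Filtering on bid > bid2 leaves {(1999, 13, 11), (1999, 24, 11), (1999, 24, 13), (1999, 26, 11), (1999, 26, 13), (1999, 26, 24), (1999, 30, 11), (1999, 30, 13), (1999, 30, 24), (1999, 30, 26), (1999, 34, 11), (1999, 34, 13), (1999, 34, 24), (1999, 34, 26), (1999, 34, 30), (1999, 40, 11), (1999, 40, 13), (1999, 40, 24), (1999, 40, 26), (1999, 40, 30), (1999, 40, 34)}.
Keep only column(s) year, bid2 (15 duplicate(s) eliminated): {(1999, 11), (1999, 13), (1999, 24), (1999, 26), (1999, 30), (1999, 34)}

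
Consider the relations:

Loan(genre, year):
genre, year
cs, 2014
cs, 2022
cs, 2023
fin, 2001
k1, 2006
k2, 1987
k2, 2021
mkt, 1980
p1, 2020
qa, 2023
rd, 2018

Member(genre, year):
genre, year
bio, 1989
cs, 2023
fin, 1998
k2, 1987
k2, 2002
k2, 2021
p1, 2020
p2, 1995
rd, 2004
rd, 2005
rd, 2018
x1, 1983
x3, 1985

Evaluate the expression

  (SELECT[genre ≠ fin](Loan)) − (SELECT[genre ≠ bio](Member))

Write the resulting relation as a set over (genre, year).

Filtering on genre ≠ fin leaves {(cs, 2014), (cs, 2022), (cs, 2023), (k1, 2006), (k2, 1987), (k2, 2021), (mkt, 1980), (p1, 2020), (qa, 2023), (rd, 2018)}.
Filtering on genre ≠ bio leaves {(cs, 2023), (fin, 1998), (k2, 1987), (k2, 2002), (k2, 2021), (p1, 2020), (p2, 1995), (rd, 2004), (rd, 2005), (rd, 2018), (x1, 1983), (x3, 1985)}.
Set difference of the two operands is {(cs, 2014), (cs, 2022), (k1, 2006), (mkt, 1980), (qa, 2023)}.

{(cs, 2014), (cs, 2022), (k1, 2006), (mkt, 1980), (qa, 2023)}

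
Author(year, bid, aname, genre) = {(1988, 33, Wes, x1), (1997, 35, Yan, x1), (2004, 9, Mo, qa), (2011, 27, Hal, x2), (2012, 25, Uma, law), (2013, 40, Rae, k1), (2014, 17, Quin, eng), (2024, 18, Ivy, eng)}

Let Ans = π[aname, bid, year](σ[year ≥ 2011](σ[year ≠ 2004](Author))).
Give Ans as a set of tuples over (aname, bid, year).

Filtering on year ≠ 2004 leaves {(1988, 33, Wes, x1), (1997, 35, Yan, x1), (2011, 27, Hal, x2), (2012, 25, Uma, law), (2013, 40, Rae, k1), (2014, 17, Quin, eng), (2024, 18, Ivy, eng)}.
Filtering on year ≥ 2011 leaves {(2011, 27, Hal, x2), (2012, 25, Uma, law), (2013, 40, Rae, k1), (2014, 17, Quin, eng), (2024, 18, Ivy, eng)}.
Projecting to aname, bid, year: {(Hal, 27, 2011), (Ivy, 18, 2024), (Quin, 17, 2014), (Rae, 40, 2013), (Uma, 25, 2012)}

{(Hal, 27, 2011), (Ivy, 18, 2024), (Quin, 17, 2014), (Rae, 40, 2013), (Uma, 25, 2012)}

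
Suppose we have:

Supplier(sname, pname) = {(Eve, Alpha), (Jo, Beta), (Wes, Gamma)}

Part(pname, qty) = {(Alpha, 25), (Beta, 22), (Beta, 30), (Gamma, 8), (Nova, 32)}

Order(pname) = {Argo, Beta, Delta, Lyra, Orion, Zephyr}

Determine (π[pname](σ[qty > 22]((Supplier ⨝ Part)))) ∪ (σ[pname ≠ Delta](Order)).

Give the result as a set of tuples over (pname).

{Alpha, Argo, Beta, Lyra, Orion, Zephyr}

Joining Supplier and Part on pname yields {(Eve, Alpha, 25), (Jo, Beta, 22), (Jo, Beta, 30), (Wes, Gamma, 8)}.
Selection qty > 22: {(Eve, Alpha, 25), (Jo, Beta, 30)}
π_{pname} gives {Alpha, Beta}.
Selection pname ≠ Delta: {Argo, Beta, Lyra, Orion, Zephyr}
Union: {Alpha, Beta} with {Argo, Beta, Lyra, Orion, Zephyr} → {Alpha, Argo, Beta, Lyra, Orion, Zephyr}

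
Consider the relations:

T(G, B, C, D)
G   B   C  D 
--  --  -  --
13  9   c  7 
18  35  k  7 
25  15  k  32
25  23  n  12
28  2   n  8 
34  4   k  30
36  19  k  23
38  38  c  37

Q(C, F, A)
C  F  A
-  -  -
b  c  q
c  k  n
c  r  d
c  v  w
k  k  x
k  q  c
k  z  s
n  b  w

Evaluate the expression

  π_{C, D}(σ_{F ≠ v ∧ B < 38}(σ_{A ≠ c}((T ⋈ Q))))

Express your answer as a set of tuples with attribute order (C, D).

Joining T and Q on C yields {(13, 9, c, 7, k, n), (13, 9, c, 7, r, d), (13, 9, c, 7, v, w), (18, 35, k, 7, k, x), (18, 35, k, 7, q, c), (18, 35, k, 7, z, s), (25, 15, k, 32, k, x), (25, 15, k, 32, q, c), (25, 15, k, 32, z, s), (25, 23, n, 12, b, w), (28, 2, n, 8, b, w), (34, 4, k, 30, k, x), (34, 4, k, 30, q, c), (34, 4, k, 30, z, s), (36, 19, k, 23, k, x), (36, 19, k, 23, q, c), (36, 19, k, 23, z, s), (38, 38, c, 37, k, n), (38, 38, c, 37, r, d), (38, 38, c, 37, v, w)}.
Selection A ≠ c: {(13, 9, c, 7, k, n), (13, 9, c, 7, r, d), (13, 9, c, 7, v, w), (18, 35, k, 7, k, x), (18, 35, k, 7, z, s), (25, 15, k, 32, k, x), (25, 15, k, 32, z, s), (25, 23, n, 12, b, w), (28, 2, n, 8, b, w), (34, 4, k, 30, k, x), (34, 4, k, 30, z, s), (36, 19, k, 23, k, x), (36, 19, k, 23, z, s), (38, 38, c, 37, k, n), (38, 38, c, 37, r, d), (38, 38, c, 37, v, w)}
Selection F ≠ v ∧ B < 38: {(13, 9, c, 7, k, n), (13, 9, c, 7, r, d), (18, 35, k, 7, k, x), (18, 35, k, 7, z, s), (25, 15, k, 32, k, x), (25, 15, k, 32, z, s), (25, 23, n, 12, b, w), (28, 2, n, 8, b, w), (34, 4, k, 30, k, x), (34, 4, k, 30, z, s), (36, 19, k, 23, k, x), (36, 19, k, 23, z, s)}
Keep only column(s) C, D (5 duplicate(s) eliminated): {(c, 7), (k, 23), (k, 30), (k, 32), (k, 7), (n, 12), (n, 8)}

{(c, 7), (k, 23), (k, 30), (k, 32), (k, 7), (n, 12), (n, 8)}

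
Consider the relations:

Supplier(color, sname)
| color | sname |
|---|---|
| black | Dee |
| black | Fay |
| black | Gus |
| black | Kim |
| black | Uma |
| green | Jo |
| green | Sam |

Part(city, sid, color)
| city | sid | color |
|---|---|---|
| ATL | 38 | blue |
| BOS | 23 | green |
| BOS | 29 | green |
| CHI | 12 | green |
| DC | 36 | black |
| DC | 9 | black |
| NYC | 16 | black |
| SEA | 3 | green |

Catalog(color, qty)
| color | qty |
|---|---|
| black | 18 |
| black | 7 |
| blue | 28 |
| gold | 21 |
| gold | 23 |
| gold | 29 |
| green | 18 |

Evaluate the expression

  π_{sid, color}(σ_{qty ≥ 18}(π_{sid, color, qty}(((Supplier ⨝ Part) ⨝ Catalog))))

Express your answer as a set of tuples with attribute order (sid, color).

{(12, green), (16, black), (23, green), (29, green), (3, green), (36, black), (9, black)}

Supplier ⋈ Part (natural join on color): {(black, Dee, DC, 36), (black, Dee, DC, 9), (black, Dee, NYC, 16), (black, Fay, DC, 36), (black, Fay, DC, 9), (black, Fay, NYC, 16), (black, Gus, DC, 36), (black, Gus, DC, 9), (black, Gus, NYC, 16), (black, Kim, DC, 36), (black, Kim, DC, 9), (black, Kim, NYC, 16), (black, Uma, DC, 36), (black, Uma, DC, 9), (black, Uma, NYC, 16), (green, Jo, BOS, 23), (green, Jo, BOS, 29), (green, Jo, CHI, 12), (green, Jo, SEA, 3), (green, Sam, BOS, 23), (green, Sam, BOS, 29), (green, Sam, CHI, 12), (green, Sam, SEA, 3)}
(Supplier ⨝ Part) ⋈ Catalog (natural join on color): {(black, Dee, DC, 36, 18), (black, Dee, DC, 36, 7), (black, Dee, DC, 9, 18), (black, Dee, DC, 9, 7), (black, Dee, NYC, 16, 18), (black, Dee, NYC, 16, 7), (black, Fay, DC, 36, 18), (black, Fay, DC, 36, 7), (black, Fay, DC, 9, 18), (black, Fay, DC, 9, 7), (black, Fay, NYC, 16, 18), (black, Fay, NYC, 16, 7), (black, Gus, DC, 36, 18), (black, Gus, DC, 36, 7), (black, Gus, DC, 9, 18), (black, Gus, DC, 9, 7), (black, Gus, NYC, 16, 18), (black, Gus, NYC, 16, 7), (black, Kim, DC, 36, 18), (black, Kim, DC, 36, 7), (black, Kim, DC, 9, 18), (black, Kim, DC, 9, 7), (black, Kim, NYC, 16, 18), (black, Kim, NYC, 16, 7), (black, Uma, DC, 36, 18), (black, Uma, DC, 36, 7), (black, Uma, DC, 9, 18), (black, Uma, DC, 9, 7), (black, Uma, NYC, 16, 18), (black, Uma, NYC, 16, 7), (green, Jo, BOS, 23, 18), (green, Jo, BOS, 29, 18), (green, Jo, CHI, 12, 18), (green, Jo, SEA, 3, 18), (green, Sam, BOS, 23, 18), (green, Sam, BOS, 29, 18), (green, Sam, CHI, 12, 18), (green, Sam, SEA, 3, 18)}
Projecting to sid, color, qty (28 duplicate(s) eliminated): {(12, green, 18), (16, black, 18), (16, black, 7), (23, green, 18), (29, green, 18), (3, green, 18), (36, black, 18), (36, black, 7), (9, black, 18), (9, black, 7)}
σ[qty ≥ 18]: keep tuples satisfying qty ≥ 18 → {(12, green, 18), (16, black, 18), (23, green, 18), (29, green, 18), (3, green, 18), (36, black, 18), (9, black, 18)}
Projecting to sid, color: {(12, green), (16, black), (23, green), (29, green), (3, green), (36, black), (9, black)}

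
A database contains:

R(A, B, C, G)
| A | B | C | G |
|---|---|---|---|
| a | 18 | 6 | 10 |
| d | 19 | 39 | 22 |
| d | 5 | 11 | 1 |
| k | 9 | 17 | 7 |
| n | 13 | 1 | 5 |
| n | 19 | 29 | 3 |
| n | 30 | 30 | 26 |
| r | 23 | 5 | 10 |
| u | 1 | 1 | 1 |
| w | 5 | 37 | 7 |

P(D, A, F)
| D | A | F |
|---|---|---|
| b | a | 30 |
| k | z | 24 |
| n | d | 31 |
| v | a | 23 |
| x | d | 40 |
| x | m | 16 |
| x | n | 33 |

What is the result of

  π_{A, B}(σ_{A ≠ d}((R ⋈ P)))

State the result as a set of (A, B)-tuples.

R ⋈ P (natural join on A): {(a, 18, 6, 10, b, 30), (a, 18, 6, 10, v, 23), (d, 19, 39, 22, n, 31), (d, 19, 39, 22, x, 40), (d, 5, 11, 1, n, 31), (d, 5, 11, 1, x, 40), (n, 13, 1, 5, x, 33), (n, 19, 29, 3, x, 33), (n, 30, 30, 26, x, 33)}
Apply σ_{A ≠ d}; surviving tuples: {(a, 18, 6, 10, b, 30), (a, 18, 6, 10, v, 23), (n, 13, 1, 5, x, 33), (n, 19, 29, 3, x, 33), (n, 30, 30, 26, x, 33)}
Projecting to A, B (1 duplicate(s) eliminated): {(a, 18), (n, 13), (n, 19), (n, 30)}

{(a, 18), (n, 13), (n, 19), (n, 30)}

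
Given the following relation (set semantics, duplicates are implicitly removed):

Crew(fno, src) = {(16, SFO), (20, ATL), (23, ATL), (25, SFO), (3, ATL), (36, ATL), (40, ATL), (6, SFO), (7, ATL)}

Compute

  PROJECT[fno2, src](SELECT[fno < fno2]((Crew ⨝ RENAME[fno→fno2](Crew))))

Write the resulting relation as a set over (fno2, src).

{(16, SFO), (20, ATL), (23, ATL), (25, SFO), (36, ATL), (40, ATL), (7, ATL)}

ρ[fno→fno2]: schema becomes (fno2, src); tuples unchanged.
Joining Crew and RENAME[fno→fno2](Crew) on src yields {(16, SFO, 16), (16, SFO, 25), (16, SFO, 6), (20, ATL, 20), (20, ATL, 23), (20, ATL, 3), (20, ATL, 36), (20, ATL, 40), (20, ATL, 7), (23, ATL, 20), (23, ATL, 23), (23, ATL, 3), (23, ATL, 36), (23, ATL, 40), (23, ATL, 7), (25, SFO, 16), (25, SFO, 25), (25, SFO, 6), (3, ATL, 20), (3, ATL, 23), (3, ATL, 3), (3, ATL, 36), (3, ATL, 40), (3, ATL, 7), (36, ATL, 20), (36, ATL, 23), (36, ATL, 3), (36, ATL, 36), (36, ATL, 40), (36, ATL, 7), (40, ATL, 20), (40, ATL, 23), (40, ATL, 3), (40, ATL, 36), (40, ATL, 40), (40, ATL, 7), (6, SFO, 16), (6, SFO, 25), (6, SFO, 6), (7, ATL, 20), (7, ATL, 23), (7, ATL, 3), (7, ATL, 36), (7, ATL, 40), (7, ATL, 7)}.
Apply σ_{fno < fno2}; surviving tuples: {(16, SFO, 25), (20, ATL, 23), (20, ATL, 36), (20, ATL, 40), (23, ATL, 36), (23, ATL, 40), (3, ATL, 20), (3, ATL, 23), (3, ATL, 36), (3, ATL, 40), (3, ATL, 7), (36, ATL, 40), (6, SFO, 16), (6, SFO, 25), (7, ATL, 20), (7, ATL, 23), (7, ATL, 36), (7, ATL, 40)}
π[fno2, src]: project onto (fno2, src) (11 duplicate(s) eliminated) → {(16, SFO), (20, ATL), (23, ATL), (25, SFO), (36, ATL), (40, ATL), (7, ATL)}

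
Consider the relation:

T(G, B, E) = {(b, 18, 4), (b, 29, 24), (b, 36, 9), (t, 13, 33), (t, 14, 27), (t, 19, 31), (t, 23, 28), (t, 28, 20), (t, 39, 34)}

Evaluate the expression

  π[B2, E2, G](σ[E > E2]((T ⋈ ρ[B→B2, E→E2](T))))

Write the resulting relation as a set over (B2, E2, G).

{(13, 33, t), (14, 27, t), (18, 4, b), (19, 31, t), (23, 28, t), (28, 20, t), (36, 9, b)}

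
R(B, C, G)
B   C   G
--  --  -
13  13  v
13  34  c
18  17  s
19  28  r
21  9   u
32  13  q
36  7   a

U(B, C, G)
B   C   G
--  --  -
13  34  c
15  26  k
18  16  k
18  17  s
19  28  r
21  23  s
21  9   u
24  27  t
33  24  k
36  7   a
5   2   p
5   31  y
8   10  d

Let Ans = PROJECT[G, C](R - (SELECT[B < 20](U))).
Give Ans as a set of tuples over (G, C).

{(a, 7), (q, 13), (u, 9), (v, 13)}

Apply σ_{B < 20}; surviving tuples: {(13, 34, c), (15, 26, k), (18, 16, k), (18, 17, s), (19, 28, r), (5, 2, p), (5, 31, y), (8, 10, d)}
Taking the difference: {(13, 13, v), (21, 9, u), (32, 13, q), (36, 7, a)}
Keep only column(s) G, C: {(a, 7), (q, 13), (u, 9), (v, 13)}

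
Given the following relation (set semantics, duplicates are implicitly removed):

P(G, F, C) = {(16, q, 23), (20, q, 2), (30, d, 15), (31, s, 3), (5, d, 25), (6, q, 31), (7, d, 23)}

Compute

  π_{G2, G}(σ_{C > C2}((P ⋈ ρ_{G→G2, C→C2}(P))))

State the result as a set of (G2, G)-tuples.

{(16, 6), (20, 16), (20, 6), (30, 5), (30, 7), (7, 5)}

ρ[G→G2, C→C2]: schema becomes (G2, F, C2); tuples unchanged.
P ⋈ ρ_{G→G2, C→C2}(P) (natural join on F): {(16, q, 23, 16, 23), (16, q, 23, 20, 2), (16, q, 23, 6, 31), (20, q, 2, 16, 23), (20, q, 2, 20, 2), (20, q, 2, 6, 31), (30, d, 15, 30, 15), (30, d, 15, 5, 25), (30, d, 15, 7, 23), (31, s, 3, 31, 3), (5, d, 25, 30, 15), (5, d, 25, 5, 25), (5, d, 25, 7, 23), (6, q, 31, 16, 23), (6, q, 31, 20, 2), (6, q, 31, 6, 31), (7, d, 23, 30, 15), (7, d, 23, 5, 25), (7, d, 23, 7, 23)}
Apply σ_{C > C2}; surviving tuples: {(16, q, 23, 20, 2), (5, d, 25, 30, 15), (5, d, 25, 7, 23), (6, q, 31, 16, 23), (6, q, 31, 20, 2), (7, d, 23, 30, 15)}
Keep only column(s) G2, G: {(16, 6), (20, 16), (20, 6), (30, 5), (30, 7), (7, 5)}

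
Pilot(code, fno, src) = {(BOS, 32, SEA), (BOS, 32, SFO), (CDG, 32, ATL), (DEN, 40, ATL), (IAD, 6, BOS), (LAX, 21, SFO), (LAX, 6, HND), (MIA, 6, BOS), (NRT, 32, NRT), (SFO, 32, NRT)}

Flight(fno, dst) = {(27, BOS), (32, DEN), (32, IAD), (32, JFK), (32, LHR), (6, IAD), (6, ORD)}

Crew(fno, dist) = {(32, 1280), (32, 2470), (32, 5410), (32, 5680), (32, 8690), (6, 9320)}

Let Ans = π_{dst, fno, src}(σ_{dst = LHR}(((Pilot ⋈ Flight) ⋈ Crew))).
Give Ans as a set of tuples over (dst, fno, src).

{(LHR, 32, ATL), (LHR, 32, NRT), (LHR, 32, SEA), (LHR, 32, SFO)}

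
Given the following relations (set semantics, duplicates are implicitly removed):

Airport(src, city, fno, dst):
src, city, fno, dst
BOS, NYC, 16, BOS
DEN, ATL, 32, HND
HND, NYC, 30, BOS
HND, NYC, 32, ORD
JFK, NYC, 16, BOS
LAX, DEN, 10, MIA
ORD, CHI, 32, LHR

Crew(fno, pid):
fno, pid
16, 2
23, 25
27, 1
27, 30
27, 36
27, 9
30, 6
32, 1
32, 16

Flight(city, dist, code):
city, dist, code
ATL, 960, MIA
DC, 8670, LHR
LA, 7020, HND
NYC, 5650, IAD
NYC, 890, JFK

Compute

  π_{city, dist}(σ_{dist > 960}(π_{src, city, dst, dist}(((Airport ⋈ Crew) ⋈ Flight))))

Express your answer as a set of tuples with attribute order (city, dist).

{(NYC, 5650)}

Joining Airport and Crew on fno yields {(BOS, NYC, 16, BOS, 2), (DEN, ATL, 32, HND, 1), (DEN, ATL, 32, HND, 16), (HND, NYC, 30, BOS, 6), (HND, NYC, 32, ORD, 1), (HND, NYC, 32, ORD, 16), (JFK, NYC, 16, BOS, 2), (ORD, CHI, 32, LHR, 1), (ORD, CHI, 32, LHR, 16)}.
Joining (Airport ⋈ Crew) and Flight on city yields {(BOS, NYC, 16, BOS, 2, 5650, IAD), (BOS, NYC, 16, BOS, 2, 890, JFK), (DEN, ATL, 32, HND, 1, 960, MIA), (DEN, ATL, 32, HND, 16, 960, MIA), (HND, NYC, 30, BOS, 6, 5650, IAD), (HND, NYC, 30, BOS, 6, 890, JFK), (HND, NYC, 32, ORD, 1, 5650, IAD), (HND, NYC, 32, ORD, 1, 890, JFK), (HND, NYC, 32, ORD, 16, 5650, IAD), (HND, NYC, 32, ORD, 16, 890, JFK), (JFK, NYC, 16, BOS, 2, 5650, IAD), (JFK, NYC, 16, BOS, 2, 890, JFK)}.
Keep only column(s) src, city, dst, dist (3 duplicate(s) eliminated): {(BOS, NYC, BOS, 5650), (BOS, NYC, BOS, 890), (DEN, ATL, HND, 960), (HND, NYC, BOS, 5650), (HND, NYC, BOS, 890), (HND, NYC, ORD, 5650), (HND, NYC, ORD, 890), (JFK, NYC, BOS, 5650), (JFK, NYC, BOS, 890)}
σ[dist > 960]: keep tuples satisfying dist > 960 → {(BOS, NYC, BOS, 5650), (HND, NYC, BOS, 5650), (HND, NYC, ORD, 5650), (JFK, NYC, BOS, 5650)}
Keep only column(s) city, dist (3 duplicate(s) eliminated): {(NYC, 5650)}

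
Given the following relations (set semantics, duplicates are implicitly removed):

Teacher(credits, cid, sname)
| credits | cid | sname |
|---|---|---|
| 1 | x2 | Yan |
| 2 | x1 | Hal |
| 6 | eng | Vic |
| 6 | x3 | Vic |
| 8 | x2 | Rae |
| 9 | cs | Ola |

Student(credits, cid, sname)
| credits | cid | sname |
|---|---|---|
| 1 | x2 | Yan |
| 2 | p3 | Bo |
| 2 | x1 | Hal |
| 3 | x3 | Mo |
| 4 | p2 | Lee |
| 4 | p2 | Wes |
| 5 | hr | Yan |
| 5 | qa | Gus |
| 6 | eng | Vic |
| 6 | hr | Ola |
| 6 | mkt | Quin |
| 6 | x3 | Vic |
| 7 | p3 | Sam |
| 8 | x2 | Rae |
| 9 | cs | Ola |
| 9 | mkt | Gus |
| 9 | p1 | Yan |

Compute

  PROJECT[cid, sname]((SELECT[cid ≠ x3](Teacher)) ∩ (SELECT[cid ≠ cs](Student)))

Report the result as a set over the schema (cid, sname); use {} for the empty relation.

Apply σ_{cid ≠ x3}; surviving tuples: {(1, x2, Yan), (2, x1, Hal), (6, eng, Vic), (8, x2, Rae), (9, cs, Ola)}
Apply σ_{cid ≠ cs}; surviving tuples: {(1, x2, Yan), (2, p3, Bo), (2, x1, Hal), (3, x3, Mo), (4, p2, Lee), (4, p2, Wes), (5, hr, Yan), (5, qa, Gus), (6, eng, Vic), (6, hr, Ola), (6, mkt, Quin), (6, x3, Vic), (7, p3, Sam), (8, x2, Rae), (9, mkt, Gus), (9, p1, Yan)}
Taking the intersection: {(1, x2, Yan), (2, x1, Hal), (6, eng, Vic), (8, x2, Rae)}
Projecting to cid, sname: {(eng, Vic), (x1, Hal), (x2, Rae), (x2, Yan)}

{(eng, Vic), (x1, Hal), (x2, Rae), (x2, Yan)}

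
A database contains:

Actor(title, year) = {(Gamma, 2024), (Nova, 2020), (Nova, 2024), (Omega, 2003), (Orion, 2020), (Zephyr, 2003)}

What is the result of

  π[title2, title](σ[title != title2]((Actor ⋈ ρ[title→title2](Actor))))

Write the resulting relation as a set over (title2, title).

{(Gamma, Nova), (Nova, Gamma), (Nova, Orion), (Omega, Zephyr), (Orion, Nova), (Zephyr, Omega)}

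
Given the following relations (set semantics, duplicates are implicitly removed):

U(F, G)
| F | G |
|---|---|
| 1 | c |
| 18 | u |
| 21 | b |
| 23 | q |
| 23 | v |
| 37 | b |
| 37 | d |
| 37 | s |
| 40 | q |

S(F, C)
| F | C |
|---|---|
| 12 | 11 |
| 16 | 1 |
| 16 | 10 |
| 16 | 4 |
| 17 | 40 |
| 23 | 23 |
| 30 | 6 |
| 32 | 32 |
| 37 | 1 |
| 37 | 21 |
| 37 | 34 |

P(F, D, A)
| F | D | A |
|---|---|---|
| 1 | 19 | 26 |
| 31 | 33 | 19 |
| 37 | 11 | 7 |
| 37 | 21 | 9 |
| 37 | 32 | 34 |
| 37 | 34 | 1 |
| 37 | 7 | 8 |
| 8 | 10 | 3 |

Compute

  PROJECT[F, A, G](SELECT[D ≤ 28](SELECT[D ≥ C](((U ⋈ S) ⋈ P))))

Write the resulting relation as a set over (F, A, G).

U ⋈ S (natural join on F): {(23, q, 23), (23, v, 23), (37, b, 1), (37, b, 21), (37, b, 34), (37, d, 1), (37, d, 21), (37, d, 34), (37, s, 1), (37, s, 21), (37, s, 34)}
(U ⋈ S) ⋈ P (natural join on F): {(37, b, 1, 11, 7), (37, b, 1, 21, 9), (37, b, 1, 32, 34), (37, b, 1, 34, 1), (37, b, 1, 7, 8), (37, b, 21, 11, 7), (37, b, 21, 21, 9), (37, b, 21, 32, 34), (37, b, 21, 34, 1), (37, b, 21, 7, 8), (37, b, 34, 11, 7), (37, b, 34, 21, 9), (37, b, 34, 32, 34), (37, b, 34, 34, 1), (37, b, 34, 7, 8), (37, d, 1, 11, 7), (37, d, 1, 21, 9), (37, d, 1, 32, 34), (37, d, 1, 34, 1), (37, d, 1, 7, 8), (37, d, 21, 11, 7), (37, d, 21, 21, 9), (37, d, 21, 32, 34), (37, d, 21, 34, 1), (37, d, 21, 7, 8), (37, d, 34, 11, 7), (37, d, 34, 21, 9), (37, d, 34, 32, 34), (37, d, 34, 34, 1), (37, d, 34, 7, 8), (37, s, 1, 11, 7), (37, s, 1, 21, 9), (37, s, 1, 32, 34), (37, s, 1, 34, 1), (37, s, 1, 7, 8), (37, s, 21, 11, 7), (37, s, 21, 21, 9), (37, s, 21, 32, 34), (37, s, 21, 34, 1), (37, s, 21, 7, 8), (37, s, 34, 11, 7), (37, s, 34, 21, 9), (37, s, 34, 32, 34), (37, s, 34, 34, 1), (37, s, 34, 7, 8)}
Apply σ_{D ≥ C}; surviving tuples: {(37, b, 1, 11, 7), (37, b, 1, 21, 9), (37, b, 1, 32, 34), (37, b, 1, 34, 1), (37, b, 1, 7, 8), (37, b, 21, 21, 9), (37, b, 21, 32, 34), (37, b, 21, 34, 1), (37, b, 34, 34, 1), (37, d, 1, 11, 7), (37, d, 1, 21, 9), (37, d, 1, 32, 34), (37, d, 1, 34, 1), (37, d, 1, 7, 8), (37, d, 21, 21, 9), (37, d, 21, 32, 34), (37, d, 21, 34, 1), (37, d, 34, 34, 1), (37, s, 1, 11, 7), (37, s, 1, 21, 9), (37, s, 1, 32, 34), (37, s, 1, 34, 1), (37, s, 1, 7, 8), (37, s, 21, 21, 9), (37, s, 21, 32, 34), (37, s, 21, 34, 1), (37, s, 34, 34, 1)}
Apply σ_{D ≤ 28}; surviving tuples: {(37, b, 1, 11, 7), (37, b, 1, 21, 9), (37, b, 1, 7, 8), (37, b, 21, 21, 9), (37, d, 1, 11, 7), (37, d, 1, 21, 9), (37, d, 1, 7, 8), (37, d, 21, 21, 9), (37, s, 1, 11, 7), (37, s, 1, 21, 9), (37, s, 1, 7, 8), (37, s, 21, 21, 9)}
π[F, A, G]: project onto (F, A, G) (3 duplicate(s) eliminated) → {(37, 7, b), (37, 7, d), (37, 7, s), (37, 8, b), (37, 8, d), (37, 8, s), (37, 9, b), (37, 9, d), (37, 9, s)}

{(37, 7, b), (37, 7, d), (37, 7, s), (37, 8, b), (37, 8, d), (37, 8, s), (37, 9, b), (37, 9, d), (37, 9, s)}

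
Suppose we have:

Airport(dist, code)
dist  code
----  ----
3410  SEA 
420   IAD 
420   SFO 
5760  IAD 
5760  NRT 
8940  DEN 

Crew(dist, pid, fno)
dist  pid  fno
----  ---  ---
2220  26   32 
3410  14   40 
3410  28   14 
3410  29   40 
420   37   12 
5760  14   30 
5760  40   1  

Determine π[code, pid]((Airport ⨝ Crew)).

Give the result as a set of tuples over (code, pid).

{(IAD, 14), (IAD, 37), (IAD, 40), (NRT, 14), (NRT, 40), (SEA, 14), (SEA, 28), (SEA, 29), (SFO, 37)}

Joining Airport and Crew on dist yields {(3410, SEA, 14, 40), (3410, SEA, 28, 14), (3410, SEA, 29, 40), (420, IAD, 37, 12), (420, SFO, 37, 12), (5760, IAD, 14, 30), (5760, IAD, 40, 1), (5760, NRT, 14, 30), (5760, NRT, 40, 1)}.
Keep only column(s) code, pid: {(IAD, 14), (IAD, 37), (IAD, 40), (NRT, 14), (NRT, 40), (SEA, 14), (SEA, 28), (SEA, 29), (SFO, 37)}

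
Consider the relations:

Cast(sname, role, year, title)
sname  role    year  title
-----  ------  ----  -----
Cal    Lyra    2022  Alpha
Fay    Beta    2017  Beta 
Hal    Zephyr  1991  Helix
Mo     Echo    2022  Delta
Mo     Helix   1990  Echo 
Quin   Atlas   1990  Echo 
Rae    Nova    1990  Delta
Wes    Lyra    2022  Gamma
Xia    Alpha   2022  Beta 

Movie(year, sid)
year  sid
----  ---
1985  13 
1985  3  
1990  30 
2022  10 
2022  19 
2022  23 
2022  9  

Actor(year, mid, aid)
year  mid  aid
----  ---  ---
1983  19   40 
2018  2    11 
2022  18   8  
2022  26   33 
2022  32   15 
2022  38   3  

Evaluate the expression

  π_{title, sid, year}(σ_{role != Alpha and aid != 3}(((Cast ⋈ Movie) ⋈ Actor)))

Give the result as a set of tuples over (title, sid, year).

{(Alpha, 10, 2022), (Alpha, 19, 2022), (Alpha, 23, 2022), (Alpha, 9, 2022), (Delta, 10, 2022), (Delta, 19, 2022), (Delta, 23, 2022), (Delta, 9, 2022), (Gamma, 10, 2022), (Gamma, 19, 2022), (Gamma, 23, 2022), (Gamma, 9, 2022)}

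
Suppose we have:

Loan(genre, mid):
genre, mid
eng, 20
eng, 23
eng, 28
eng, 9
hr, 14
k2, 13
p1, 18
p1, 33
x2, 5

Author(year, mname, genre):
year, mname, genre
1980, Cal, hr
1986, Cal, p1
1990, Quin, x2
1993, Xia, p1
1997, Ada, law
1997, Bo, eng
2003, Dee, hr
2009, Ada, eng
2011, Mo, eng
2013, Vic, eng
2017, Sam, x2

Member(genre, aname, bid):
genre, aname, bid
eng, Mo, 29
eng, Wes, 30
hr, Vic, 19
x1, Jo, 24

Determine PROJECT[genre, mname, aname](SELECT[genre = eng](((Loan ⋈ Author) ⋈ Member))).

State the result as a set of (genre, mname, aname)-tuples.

Natural join on genre: {(eng, 20, 1997, Bo), (eng, 20, 2009, Ada), (eng, 20, 2011, Mo), (eng, 20, 2013, Vic), (eng, 23, 1997, Bo), (eng, 23, 2009, Ada), (eng, 23, 2011, Mo), (eng, 23, 2013, Vic), (eng, 28, 1997, Bo), (eng, 28, 2009, Ada), (eng, 28, 2011, Mo), (eng, 28, 2013, Vic), (eng, 9, 1997, Bo), (eng, 9, 2009, Ada), (eng, 9, 2011, Mo), (eng, 9, 2013, Vic), (hr, 14, 1980, Cal), (hr, 14, 2003, Dee), (p1, 18, 1986, Cal), (p1, 18, 1993, Xia), (p1, 33, 1986, Cal), (p1, 33, 1993, Xia), (x2, 5, 1990, Quin), (x2, 5, 2017, Sam)}
Natural join on genre: {(eng, 20, 1997, Bo, Mo, 29), (eng, 20, 1997, Bo, Wes, 30), (eng, 20, 2009, Ada, Mo, 29), (eng, 20, 2009, Ada, Wes, 30), (eng, 20, 2011, Mo, Mo, 29), (eng, 20, 2011, Mo, Wes, 30), (eng, 20, 2013, Vic, Mo, 29), (eng, 20, 2013, Vic, Wes, 30), (eng, 23, 1997, Bo, Mo, 29), (eng, 23, 1997, Bo, Wes, 30), (eng, 23, 2009, Ada, Mo, 29), (eng, 23, 2009, Ada, Wes, 30), (eng, 23, 2011, Mo, Mo, 29), (eng, 23, 2011, Mo, Wes, 30), (eng, 23, 2013, Vic, Mo, 29), (eng, 23, 2013, Vic, Wes, 30), (eng, 28, 1997, Bo, Mo, 29), (eng, 28, 1997, Bo, Wes, 30), (eng, 28, 2009, Ada, Mo, 29), (eng, 28, 2009, Ada, Wes, 30), (eng, 28, 2011, Mo, Mo, 29), (eng, 28, 2011, Mo, Wes, 30), (eng, 28, 2013, Vic, Mo, 29), (eng, 28, 2013, Vic, Wes, 30), (eng, 9, 1997, Bo, Mo, 29), (eng, 9, 1997, Bo, Wes, 30), (eng, 9, 2009, Ada, Mo, 29), (eng, 9, 2009, Ada, Wes, 30), (eng, 9, 2011, Mo, Mo, 29), (eng, 9, 2011, Mo, Wes, 30), (eng, 9, 2013, Vic, Mo, 29), (eng, 9, 2013, Vic, Wes, 30), (hr, 14, 1980, Cal, Vic, 19), (hr, 14, 2003, Dee, Vic, 19)}
Filtering on genre = eng leaves {(eng, 20, 1997, Bo, Mo, 29), (eng, 20, 1997, Bo, Wes, 30), (eng, 20, 2009, Ada, Mo, 29), (eng, 20, 2009, Ada, Wes, 30), (eng, 20, 2011, Mo, Mo, 29), (eng, 20, 2011, Mo, Wes, 30), (eng, 20, 2013, Vic, Mo, 29), (eng, 20, 2013, Vic, Wes, 30), (eng, 23, 1997, Bo, Mo, 29), (eng, 23, 1997, Bo, Wes, 30), (eng, 23, 2009, Ada, Mo, 29), (eng, 23, 2009, Ada, Wes, 30), (eng, 23, 2011, Mo, Mo, 29), (eng, 23, 2011, Mo, Wes, 30), (eng, 23, 2013, Vic, Mo, 29), (eng, 23, 2013, Vic, Wes, 30), (eng, 28, 1997, Bo, Mo, 29), (eng, 28, 1997, Bo, Wes, 30), (eng, 28, 2009, Ada, Mo, 29), (eng, 28, 2009, Ada, Wes, 30), (eng, 28, 2011, Mo, Mo, 29), (eng, 28, 2011, Mo, Wes, 30), (eng, 28, 2013, Vic, Mo, 29), (eng, 28, 2013, Vic, Wes, 30), (eng, 9, 1997, Bo, Mo, 29), (eng, 9, 1997, Bo, Wes, 30), (eng, 9, 2009, Ada, Mo, 29), (eng, 9, 2009, Ada, Wes, 30), (eng, 9, 2011, Mo, Mo, 29), (eng, 9, 2011, Mo, Wes, 30), (eng, 9, 2013, Vic, Mo, 29), (eng, 9, 2013, Vic, Wes, 30)}.
π_{genre, mname, aname} gives {(eng, Ada, Mo), (eng, Ada, Wes), (eng, Bo, Mo), (eng, Bo, Wes), (eng, Mo, Mo), (eng, Mo, Wes), (eng, Vic, Mo), (eng, Vic, Wes)} (24 duplicate(s) eliminated).

{(eng, Ada, Mo), (eng, Ada, Wes), (eng, Bo, Mo), (eng, Bo, Wes), (eng, Mo, Mo), (eng, Mo, Wes), (eng, Vic, Mo), (eng, Vic, Wes)}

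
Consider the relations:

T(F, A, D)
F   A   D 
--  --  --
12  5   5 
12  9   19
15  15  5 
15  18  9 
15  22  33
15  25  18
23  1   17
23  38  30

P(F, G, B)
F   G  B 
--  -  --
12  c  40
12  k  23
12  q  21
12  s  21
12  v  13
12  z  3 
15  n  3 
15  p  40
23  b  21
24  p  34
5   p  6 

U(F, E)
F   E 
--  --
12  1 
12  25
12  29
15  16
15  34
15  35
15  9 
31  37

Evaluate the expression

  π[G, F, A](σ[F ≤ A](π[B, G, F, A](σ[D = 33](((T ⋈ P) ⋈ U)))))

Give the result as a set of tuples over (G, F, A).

Natural join on F: {(12, 5, 5, c, 40), (12, 5, 5, k, 23), (12, 5, 5, q, 21), (12, 5, 5, s, 21), (12, 5, 5, v, 13), (12, 5, 5, z, 3), (12, 9, 19, c, 40), (12, 9, 19, k, 23), (12, 9, 19, q, 21), (12, 9, 19, s, 21), (12, 9, 19, v, 13), (12, 9, 19, z, 3), (15, 15, 5, n, 3), (15, 15, 5, p, 40), (15, 18, 9, n, 3), (15, 18, 9, p, 40), (15, 22, 33, n, 3), (15, 22, 33, p, 40), (15, 25, 18, n, 3), (15, 25, 18, p, 40), (23, 1, 17, b, 21), (23, 38, 30, b, 21)}
Natural join on F: {(12, 5, 5, c, 40, 1), (12, 5, 5, c, 40, 25), (12, 5, 5, c, 40, 29), (12, 5, 5, k, 23, 1), (12, 5, 5, k, 23, 25), (12, 5, 5, k, 23, 29), (12, 5, 5, q, 21, 1), (12, 5, 5, q, 21, 25), (12, 5, 5, q, 21, 29), (12, 5, 5, s, 21, 1), (12, 5, 5, s, 21, 25), (12, 5, 5, s, 21, 29), (12, 5, 5, v, 13, 1), (12, 5, 5, v, 13, 25), (12, 5, 5, v, 13, 29), (12, 5, 5, z, 3, 1), (12, 5, 5, z, 3, 25), (12, 5, 5, z, 3, 29), (12, 9, 19, c, 40, 1), (12, 9, 19, c, 40, 25), (12, 9, 19, c, 40, 29), (12, 9, 19, k, 23, 1), (12, 9, 19, k, 23, 25), (12, 9, 19, k, 23, 29), (12, 9, 19, q, 21, 1), (12, 9, 19, q, 21, 25), (12, 9, 19, q, 21, 29), (12, 9, 19, s, 21, 1), (12, 9, 19, s, 21, 25), (12, 9, 19, s, 21, 29), (12, 9, 19, v, 13, 1), (12, 9, 19, v, 13, 25), (12, 9, 19, v, 13, 29), (12, 9, 19, z, 3, 1), (12, 9, 19, z, 3, 25), (12, 9, 19, z, 3, 29), (15, 15, 5, n, 3, 16), (15, 15, 5, n, 3, 34), (15, 15, 5, n, 3, 35), (15, 15, 5, n, 3, 9), (15, 15, 5, p, 40, 16), (15, 15, 5, p, 40, 34), (15, 15, 5, p, 40, 35), (15, 15, 5, p, 40, 9), (15, 18, 9, n, 3, 16), (15, 18, 9, n, 3, 34), (15, 18, 9, n, 3, 35), (15, 18, 9, n, 3, 9), (15, 18, 9, p, 40, 16), (15, 18, 9, p, 40, 34), (15, 18, 9, p, 40, 35), (15, 18, 9, p, 40, 9), (15, 22, 33, n, 3, 16), (15, 22, 33, n, 3, 34), (15, 22, 33, n, 3, 35), (15, 22, 33, n, 3, 9), (15, 22, 33, p, 40, 16), (15, 22, 33, p, 40, 34), (15, 22, 33, p, 40, 35), (15, 22, 33, p, 40, 9), (15, 25, 18, n, 3, 16), (15, 25, 18, n, 3, 34), (15, 25, 18, n, 3, 35), (15, 25, 18, n, 3, 9), (15, 25, 18, p, 40, 16), (15, 25, 18, p, 40, 34), (15, 25, 18, p, 40, 35), (15, 25, 18, p, 40, 9)}
Apply σ_{D = 33}; surviving tuples: {(15, 22, 33, n, 3, 16), (15, 22, 33, n, 3, 34), (15, 22, 33, n, 3, 35), (15, 22, 33, n, 3, 9), (15, 22, 33, p, 40, 16), (15, 22, 33, p, 40, 34), (15, 22, 33, p, 40, 35), (15, 22, 33, p, 40, 9)}
Projecting to B, G, F, A (6 duplicate(s) eliminated): {(3, n, 15, 22), (40, p, 15, 22)}
Apply σ_{F ≤ A}; surviving tuples: {(3, n, 15, 22), (40, p, 15, 22)}
Projecting to G, F, A: {(n, 15, 22), (p, 15, 22)}

{(n, 15, 22), (p, 15, 22)}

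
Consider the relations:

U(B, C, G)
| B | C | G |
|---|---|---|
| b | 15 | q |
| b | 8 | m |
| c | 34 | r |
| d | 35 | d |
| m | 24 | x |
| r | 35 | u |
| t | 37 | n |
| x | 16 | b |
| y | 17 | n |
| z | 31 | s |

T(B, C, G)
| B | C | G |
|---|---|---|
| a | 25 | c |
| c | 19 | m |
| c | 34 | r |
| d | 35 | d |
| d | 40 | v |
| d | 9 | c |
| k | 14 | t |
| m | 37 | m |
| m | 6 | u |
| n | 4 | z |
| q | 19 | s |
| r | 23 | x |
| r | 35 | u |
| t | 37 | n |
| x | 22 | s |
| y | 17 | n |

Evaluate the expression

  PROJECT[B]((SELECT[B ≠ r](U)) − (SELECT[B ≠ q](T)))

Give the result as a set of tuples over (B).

{b, m, x, z}

σ[B ≠ r]: keep tuples satisfying B ≠ r → {(b, 15, q), (b, 8, m), (c, 34, r), (d, 35, d), (m, 24, x), (t, 37, n), (x, 16, b), (y, 17, n), (z, 31, s)}
σ[B ≠ q]: keep tuples satisfying B ≠ q → {(a, 25, c), (c, 19, m), (c, 34, r), (d, 35, d), (d, 40, v), (d, 9, c), (k, 14, t), (m, 37, m), (m, 6, u), (n, 4, z), (r, 23, x), (r, 35, u), (t, 37, n), (x, 22, s), (y, 17, n)}
Taking the difference: {(b, 15, q), (b, 8, m), (m, 24, x), (x, 16, b), (z, 31, s)}
Keep only column(s) B (1 duplicate(s) eliminated): {b, m, x, z}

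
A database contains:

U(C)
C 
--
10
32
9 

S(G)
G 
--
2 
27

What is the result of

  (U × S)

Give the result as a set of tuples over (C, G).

{(10, 2), (10, 27), (32, 2), (32, 27), (9, 2), (9, 27)}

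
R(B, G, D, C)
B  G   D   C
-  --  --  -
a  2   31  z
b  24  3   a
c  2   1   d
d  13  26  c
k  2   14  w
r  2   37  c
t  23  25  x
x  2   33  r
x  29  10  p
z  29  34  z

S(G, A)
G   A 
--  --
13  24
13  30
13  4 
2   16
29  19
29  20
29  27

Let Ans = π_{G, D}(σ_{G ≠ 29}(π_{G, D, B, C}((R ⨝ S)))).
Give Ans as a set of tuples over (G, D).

{(13, 26), (2, 1), (2, 14), (2, 31), (2, 33), (2, 37)}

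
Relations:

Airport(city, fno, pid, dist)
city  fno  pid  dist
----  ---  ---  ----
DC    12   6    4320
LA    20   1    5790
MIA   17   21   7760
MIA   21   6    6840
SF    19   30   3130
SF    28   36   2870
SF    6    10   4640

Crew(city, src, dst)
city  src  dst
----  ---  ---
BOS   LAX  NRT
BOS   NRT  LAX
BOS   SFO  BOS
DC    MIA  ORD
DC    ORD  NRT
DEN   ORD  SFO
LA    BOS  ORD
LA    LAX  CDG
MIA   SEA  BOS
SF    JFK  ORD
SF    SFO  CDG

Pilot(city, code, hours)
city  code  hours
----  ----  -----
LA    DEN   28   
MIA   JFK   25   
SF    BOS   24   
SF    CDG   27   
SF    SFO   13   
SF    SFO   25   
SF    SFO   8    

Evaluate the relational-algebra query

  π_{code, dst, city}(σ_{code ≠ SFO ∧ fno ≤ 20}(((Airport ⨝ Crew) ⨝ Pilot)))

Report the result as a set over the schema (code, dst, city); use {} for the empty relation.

{(BOS, CDG, SF), (BOS, ORD, SF), (CDG, CDG, SF), (CDG, ORD, SF), (DEN, CDG, LA), (DEN, ORD, LA), (JFK, BOS, MIA)}

Joining Airport and Crew on city yields {(DC, 12, 6, 4320, MIA, ORD), (DC, 12, 6, 4320, ORD, NRT), (LA, 20, 1, 5790, BOS, ORD), (LA, 20, 1, 5790, LAX, CDG), (MIA, 17, 21, 7760, SEA, BOS), (MIA, 21, 6, 6840, SEA, BOS), (SF, 19, 30, 3130, JFK, ORD), (SF, 19, 30, 3130, SFO, CDG), (SF, 28, 36, 2870, JFK, ORD), (SF, 28, 36, 2870, SFO, CDG), (SF, 6, 10, 4640, JFK, ORD), (SF, 6, 10, 4640, SFO, CDG)}.
Joining (Airport ⨝ Crew) and Pilot on city yields {(LA, 20, 1, 5790, BOS, ORD, DEN, 28), (LA, 20, 1, 5790, LAX, CDG, DEN, 28), (MIA, 17, 21, 7760, SEA, BOS, JFK, 25), (MIA, 21, 6, 6840, SEA, BOS, JFK, 25), (SF, 19, 30, 3130, JFK, ORD, BOS, 24), (SF, 19, 30, 3130, JFK, ORD, CDG, 27), (SF, 19, 30, 3130, JFK, ORD, SFO, 13), (SF, 19, 30, 3130, JFK, ORD, SFO, 25), (SF, 19, 30, 3130, JFK, ORD, SFO, 8), (SF, 19, 30, 3130, SFO, CDG, BOS, 24), (SF, 19, 30, 3130, SFO, CDG, CDG, 27), (SF, 19, 30, 3130, SFO, CDG, SFO, 13), (SF, 19, 30, 3130, SFO, CDG, SFO, 25), (SF, 19, 30, 3130, SFO, CDG, SFO, 8), (SF, 28, 36, 2870, JFK, ORD, BOS, 24), (SF, 28, 36, 2870, JFK, ORD, CDG, 27), (SF, 28, 36, 2870, JFK, ORD, SFO, 13), (SF, 28, 36, 2870, JFK, ORD, SFO, 25), (SF, 28, 36, 2870, JFK, ORD, SFO, 8), (SF, 28, 36, 2870, SFO, CDG, BOS, 24), (SF, 28, 36, 2870, SFO, CDG, CDG, 27), (SF, 28, 36, 2870, SFO, CDG, SFO, 13), (SF, 28, 36, 2870, SFO, CDG, SFO, 25), (SF, 28, 36, 2870, SFO, CDG, SFO, 8), (SF, 6, 10, 4640, JFK, ORD, BOS, 24), (SF, 6, 10, 4640, JFK, ORD, CDG, 27), (SF, 6, 10, 4640, JFK, ORD, SFO, 13), (SF, 6, 10, 4640, JFK, ORD, SFO, 25), (SF, 6, 10, 4640, JFK, ORD, SFO, 8), (SF, 6, 10, 4640, SFO, CDG, BOS, 24), (SF, 6, 10, 4640, SFO, CDG, CDG, 27), (SF, 6, 10, 4640, SFO, CDG, SFO, 13), (SF, 6, 10, 4640, SFO, CDG, SFO, 25), (SF, 6, 10, 4640, SFO, CDG, SFO, 8)}.
Filtering on code ≠ SFO ∧ fno ≤ 20 leaves {(LA, 20, 1, 5790, BOS, ORD, DEN, 28), (LA, 20, 1, 5790, LAX, CDG, DEN, 28), (MIA, 17, 21, 7760, SEA, BOS, JFK, 25), (SF, 19, 30, 3130, JFK, ORD, BOS, 24), (SF, 19, 30, 3130, JFK, ORD, CDG, 27), (SF, 19, 30, 3130, SFO, CDG, BOS, 24), (SF, 19, 30, 3130, SFO, CDG, CDG, 27), (SF, 6, 10, 4640, JFK, ORD, BOS, 24), (SF, 6, 10, 4640, JFK, ORD, CDG, 27), (SF, 6, 10, 4640, SFO, CDG, BOS, 24), (SF, 6, 10, 4640, SFO, CDG, CDG, 27)}.
π_{code, dst, city} gives {(BOS, CDG, SF), (BOS, ORD, SF), (CDG, CDG, SF), (CDG, ORD, SF), (DEN, CDG, LA), (DEN, ORD, LA), (JFK, BOS, MIA)} (4 duplicate(s) eliminated).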